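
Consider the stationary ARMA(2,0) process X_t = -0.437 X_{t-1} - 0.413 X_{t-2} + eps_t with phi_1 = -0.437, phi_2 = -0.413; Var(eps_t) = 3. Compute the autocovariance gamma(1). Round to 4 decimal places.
\gamma(1) = -1.2369

Multiply the model equation by X_{t-k} and take expectations. With theta_0 = psi_0 = 1 and psi_j the MA(infinity) weights, this gives
  gamma(k) - sum_i phi_i gamma(k-i) = c_k,
  c_k = sigma^2 * sum_{j=k..q} theta_j psi_{j-k}   (c_k = 0 for k > q),
using gamma(-m) = gamma(m).
Pure AR (q = 0): c_0 = sigma^2 = 3, c_k = 0 for k >= 1.
Equations for k = 0, 1, 2 (AR order 2, c_2 = 0):
  (E0) gamma(0) = phi_1 gamma(1) + phi_2 gamma(2) + c_0
  (E1) gamma(1) = phi_1 gamma(0) + phi_2 gamma(1) + c_1
  (E2) gamma(2) = phi_1 gamma(1) + phi_2 gamma(0)
From (E1): gamma(1) = A gamma(0) + B with
  A = phi_1 / (1 - phi_2) = -0.437 / 1.413 = -0.309271,   B = c_1 / (1 - phi_2) = 0 / 1.413 = 0.
Insert (E2) into (E0): gamma(0) (1 - phi_2^2) = phi_1 (1 + phi_2) gamma(1) + c_0.
  phi_1 (1 + phi_2) = (-0.437)(0.587) = -0.256519,   1 - phi_2^2 = 0.829431.
Replace gamma(1) by A gamma(0) + B and collect gamma(0):
  gamma(0) [0.829431 - (-0.256519)(-0.309271)] = c_0 = 3
  gamma(0) * 0.750097 = 3
  gamma(0) = 3 / 0.750097 = 3.999482.
  gamma(1) = A gamma(0) = (-0.309271)(3.999482) = -1.236924.
Therefore gamma(1) = -1.2369 (to 4 decimal places).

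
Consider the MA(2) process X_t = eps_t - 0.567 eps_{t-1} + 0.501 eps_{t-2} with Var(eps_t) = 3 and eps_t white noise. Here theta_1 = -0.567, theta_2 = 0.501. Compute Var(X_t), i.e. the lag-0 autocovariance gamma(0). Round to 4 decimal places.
\gamma(0) = 4.7175

For an MA(q) process X_t = eps_t + sum_i theta_i eps_{t-i} with
Var(eps_t) = sigma^2, the variance is
  gamma(0) = sigma^2 * (1 + sum_i theta_i^2).
  sum_i theta_i^2 = (-0.567)^2 + (0.501)^2 = 0.321489 + 0.251001 = 0.57249.
  gamma(0) = 3 * (1 + 0.57249) = 3 * 1.57249 = 4.71747, which rounds to 4.7175.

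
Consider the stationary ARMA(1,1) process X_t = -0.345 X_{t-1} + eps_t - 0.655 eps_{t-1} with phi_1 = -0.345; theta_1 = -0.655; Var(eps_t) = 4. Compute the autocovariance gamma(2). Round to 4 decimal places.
\gamma(2) = 1.9204

Multiply the model equation by X_{t-k} and take expectations. With theta_0 = psi_0 = 1 and psi_j the MA(infinity) weights, this gives
  gamma(k) - sum_i phi_i gamma(k-i) = c_k,
  c_k = sigma^2 * sum_{j=k..q} theta_j psi_{j-k}   (c_k = 0 for k > q),
using gamma(-m) = gamma(m).
psi-weights needed (psi_j = theta_j + sum_i phi_i psi_{j-i}):
  psi_1 = theta_1 + phi_1 = -0.655 + (-0.345) = -1
Right-hand sides:
  c_0 = sigma^2 (1 + theta_1 psi_1) = 4 * (1 + (-0.655)(-1)) = 4 * 1.655 = 6.62
  c_1 = sigma^2 theta_1 = 4 * (-0.655) = -2.62
  c_2 = 0
Equations for k = 0 and k = 1 (AR order 1):
  gamma(0) = phi_1 gamma(1) + c_0
  gamma(1) = phi_1 gamma(0) + c_1
Substituting the second into the first: gamma(0) (1 - phi_1^2) = c_0 + phi_1 c_1, so
  gamma(0) = (c_0 + phi_1 c_1) / (1 - phi_1^2) = (6.62 + (-0.345)(-2.62)) / (1 - (-0.345)^2) = 7.5239 / 0.880975 = 8.540424.
  gamma(1) = phi_1 gamma(0) + c_1 = (-0.345)(8.540424) + (-2.62) = -5.566446.
For k = 2 (> q): gamma(2) = phi_1 gamma(1) = (-0.345)(-5.566446) = 1.920424.
Therefore gamma(2) = 1.9204 (to 4 decimal places).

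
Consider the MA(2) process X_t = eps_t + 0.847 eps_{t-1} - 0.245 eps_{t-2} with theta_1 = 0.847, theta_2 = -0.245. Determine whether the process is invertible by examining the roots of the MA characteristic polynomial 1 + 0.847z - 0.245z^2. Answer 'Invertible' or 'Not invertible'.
\text{Not invertible}

The MA(q) characteristic polynomial is P(z) = 1 + 0.847z - 0.245z^2.
Invertibility requires all roots to lie outside the unit circle, i.e. |z| > 1 for every root.
Set 1 + (0.847) z + (-0.245) z^2 = 0, i.e. a z^2 + b z + c = 0 with a = -0.245, b = 0.847, c = 1.
Discriminant D = b^2 - 4ac = (0.847)^2 - 4*(-0.245)*1 = 0.717409 - (-0.98) = 1.697409.
D >= 0, so the roots are real: z = (-b +/- sqrt(D)) / (2a) = (-0.847 +/- 1.302846) / (-0.49).
  z_1 = (-0.847 + 1.302846) / (-0.49) = -0.9303,   |z_1| = 0.9303.
  z_2 = (-0.847 - 1.302846) / (-0.49) = 4.3874,   |z_2| = 4.3874.
Moduli of all roots: 0.9303, 4.3874.
All moduli strictly greater than 1? No.
Verdict: Not invertible.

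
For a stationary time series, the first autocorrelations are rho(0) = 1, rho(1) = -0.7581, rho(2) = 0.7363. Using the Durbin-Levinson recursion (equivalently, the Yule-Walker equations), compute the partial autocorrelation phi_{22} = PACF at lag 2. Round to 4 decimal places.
\phi_{22} = 0.3799

The PACF at lag k is phi_{kk}, the last component of the solution
to the Yule-Walker system G_k phi = r_k where
  (G_k)_{ij} = rho(|i - j|), (r_k)_i = rho(i), i,j = 1..k.
Equivalently, Durbin-Levinson gives phi_{kk} iteratively:
  phi_{11} = rho(1)
  phi_{kk} = [rho(k) - sum_{j=1..k-1} phi_{k-1,j} rho(k-j)]
            / [1 - sum_{j=1..k-1} phi_{k-1,j} rho(j)],
  phi_{k,j} = phi_{k-1,j} - phi_{kk} phi_{k-1,k-j},  j = 1..k-1.
Step k = 1:
  phi_11 = rho(1) = -0.7581.
Step k = 2:
  phi_22 = [rho(2) - phi_11 rho(1)] / [1 - phi_11 rho(1)] = [0.7363 - (-0.7581)(-0.7581)] / [1 - (-0.7581)(-0.7581)]
         = 0.16158439 / 0.42528439 = 0.3799.
Therefore phi_{22} = 0.3799.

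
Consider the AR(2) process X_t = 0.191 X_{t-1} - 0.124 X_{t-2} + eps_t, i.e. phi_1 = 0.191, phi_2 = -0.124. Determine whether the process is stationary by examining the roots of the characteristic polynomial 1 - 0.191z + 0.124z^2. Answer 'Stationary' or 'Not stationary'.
\text{Stationary}

The AR(p) characteristic polynomial is P(z) = 1 - 0.191z + 0.124z^2.
Stationarity requires all roots to lie outside the unit circle, i.e. |z| > 1 for every root.
Set 1 + (-0.191) z + (0.124) z^2 = 0, i.e. a z^2 + b z + c = 0 with a = 0.124, b = -0.191, c = 1.
Discriminant D = b^2 - 4ac = (-0.191)^2 - 4*(0.124)*1 = 0.036481 - (0.496) = -0.459519.
D < 0, so the roots are the complex-conjugate pair z = (-b +/- i sqrt(-D)) / (2a) = 0.7702 +/- 2.7334i.
For a conjugate pair |z|^2 = z * conj(z) = (product of roots) = c/a = 1/(0.124) = 8.064516, so |z| = sqrt(8.064516) = 2.8398 for both roots.
Moduli of all roots: 2.8398, 2.8398.
All moduli strictly greater than 1? Yes.
Verdict: Stationary.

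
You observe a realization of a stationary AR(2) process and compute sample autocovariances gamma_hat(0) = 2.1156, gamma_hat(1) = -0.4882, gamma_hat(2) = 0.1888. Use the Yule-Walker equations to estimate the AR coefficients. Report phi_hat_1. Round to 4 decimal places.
\hat\phi_{1} = -0.2220

The Yule-Walker equations for an AR(p) process read, in matrix form,
  Gamma_p phi = r_p,   with   (Gamma_p)_{ij} = gamma(|i - j|),
                       (r_p)_i = gamma(i),   i,j = 1..p.
Substitute the sample gammas (Toeplitz matrix and right-hand side of size 2):
  Gamma_p = [[2.1156, -0.4882], [-0.4882, 2.1156]]
  r_p     = [-0.4882, 0.1888]
Written out:
  2.1156 phi_1 - 0.4882 phi_2 = -0.4882
  -0.4882 phi_1 + 2.1156 phi_2 = 0.1888
Solve by Cramer's rule:
  det = gamma(0)^2 - gamma(1)^2 = (2.1156)^2 - (-0.4882)^2 = 4.47576336 - 0.23833924 = 4.23742412
  phi_hat_1 = [gamma(1) gamma(0) - gamma(1) gamma(2)] / det = [(-0.4882)(2.1156) - (-0.4882)(0.1888)] / 4.23742412 = -0.94066376 / 4.23742412 = -0.222
  phi_hat_2 = [gamma(0) gamma(2) - gamma(1)^2] / det = [(2.1156)(0.1888) - (-0.4882)^2] / 4.23742412 = 0.16108604 / 4.23742412 = 0.038
So phi_hat = [-0.2220, 0.0380].
Therefore phi_hat_1 = -0.2220.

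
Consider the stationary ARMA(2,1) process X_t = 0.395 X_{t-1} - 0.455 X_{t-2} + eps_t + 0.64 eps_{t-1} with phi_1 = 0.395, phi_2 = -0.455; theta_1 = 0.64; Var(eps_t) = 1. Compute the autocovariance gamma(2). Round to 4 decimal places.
\gamma(2) = -0.6582

Multiply the model equation by X_{t-k} and take expectations. With theta_0 = psi_0 = 1 and psi_j the MA(infinity) weights, this gives
  gamma(k) - sum_i phi_i gamma(k-i) = c_k,
  c_k = sigma^2 * sum_{j=k..q} theta_j psi_{j-k}   (c_k = 0 for k > q),
using gamma(-m) = gamma(m).
psi-weights needed (psi_j = theta_j + sum_i phi_i psi_{j-i}):
  psi_1 = theta_1 + phi_1 = 0.64 + (0.395) = 1.035
Right-hand sides:
  c_0 = sigma^2 (1 + theta_1 psi_1) = 1 * (1 + (0.64)(1.035)) = 1 * 1.6624 = 1.6624
  c_1 = sigma^2 theta_1 = 1 * (0.64) = 0.64
  c_2 = 0
Equations for k = 0, 1, 2 (AR order 2, c_2 = 0):
  (E0) gamma(0) = phi_1 gamma(1) + phi_2 gamma(2) + c_0
  (E1) gamma(1) = phi_1 gamma(0) + phi_2 gamma(1) + c_1
  (E2) gamma(2) = phi_1 gamma(1) + phi_2 gamma(0)
From (E1): gamma(1) = A gamma(0) + B with
  A = phi_1 / (1 - phi_2) = 0.395 / 1.455 = 0.271478,   B = c_1 / (1 - phi_2) = 0.64 / 1.455 = 0.439863.
Insert (E2) into (E0): gamma(0) (1 - phi_2^2) = phi_1 (1 + phi_2) gamma(1) + c_0.
  phi_1 (1 + phi_2) = (0.395)(0.545) = 0.215275,   1 - phi_2^2 = 0.792975.
Replace gamma(1) by A gamma(0) + B and collect gamma(0):
  gamma(0) [0.792975 - (0.215275)(0.271478)] = (0.215275)(0.439863) + 1.6624
  gamma(0) * 0.734533 = 1.757091
  gamma(0) = 1.757091 / 0.734533 = 2.392122.
  gamma(1) = A gamma(0) + B = (0.271478)(2.392122) + (0.439863) = 1.08927.
  gamma(2) = phi_1 gamma(1) + phi_2 gamma(0) = (0.395)(1.08927) + (-0.455)(2.392122) = -0.658154.
Therefore gamma(2) = -0.6582 (to 4 decimal places).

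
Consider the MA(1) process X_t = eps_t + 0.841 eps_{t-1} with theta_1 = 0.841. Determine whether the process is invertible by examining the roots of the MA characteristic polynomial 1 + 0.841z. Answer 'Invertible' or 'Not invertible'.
\text{Invertible}

The MA(q) characteristic polynomial is P(z) = 1 + 0.841z.
Invertibility requires all roots to lie outside the unit circle, i.e. |z| > 1 for every root.
This is linear in z: 1 + (0.841) z = 0  =>  z = -1/(0.841) = -1.189061,  |z| = 1.189061.
Moduli of all roots: 1.1891.
All moduli strictly greater than 1? Yes.
Verdict: Invertible.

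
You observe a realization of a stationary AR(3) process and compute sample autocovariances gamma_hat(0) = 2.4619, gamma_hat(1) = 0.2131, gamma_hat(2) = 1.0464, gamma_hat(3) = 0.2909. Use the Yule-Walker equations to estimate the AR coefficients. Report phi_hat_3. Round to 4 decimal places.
\hat\phi_{3} = 0.0740

The Yule-Walker equations for an AR(p) process read, in matrix form,
  Gamma_p phi = r_p,   with   (Gamma_p)_{ij} = gamma(|i - j|),
                       (r_p)_i = gamma(i),   i,j = 1..p.
Substitute the sample gammas (Toeplitz matrix and right-hand side of size 3):
  Gamma_p = [[2.4619, 0.2131, 1.0464], [0.2131, 2.4619, 0.2131], [1.0464, 0.2131, 2.4619]]
  r_p     = [0.2131, 1.0464, 0.2909]
Written out (R1..R3):
  (R1) 2.4619 phi_1 + 0.2131 phi_2 + 1.0464 phi_3 = 0.2131
  (R2) 0.2131 phi_1 + 2.4619 phi_2 + 0.2131 phi_3 = 1.0464
  (R3) 1.0464 phi_1 + 0.2131 phi_2 + 2.4619 phi_3 = 0.2909
Gaussian elimination:
  R2 <- R2 - (0.2131/2.4619) R1 = R2 - (0.086559) R1:  2.443454 phi_2 + 0.122524 phi_3 = 1.027954
  R3 <- R3 - (1.0464/2.4619) R1 = R3 - (0.425038) R1:  0.122524 phi_2 + 2.017141 phi_3 = 0.200324
  R3 <- R3 - (0.122524/2.443454) R2 = R3 - (0.050144) R2:  2.010997 phi_3 = 0.148779
Back-substitution:
  phi_hat_3 = 0.148779 / 2.010997 = 0.073983
  phi_hat_2 = (1.027954 - (0.122524)(0.073983)) / 2.443454 = 0.416987
  phi_hat_1 = (0.2131 - (0.2131)(0.416987) - (1.0464)(0.073983)) / 2.4619 = 0.01902
So phi_hat = [0.0190, 0.4170, 0.0740].
Therefore phi_hat_3 = 0.0740.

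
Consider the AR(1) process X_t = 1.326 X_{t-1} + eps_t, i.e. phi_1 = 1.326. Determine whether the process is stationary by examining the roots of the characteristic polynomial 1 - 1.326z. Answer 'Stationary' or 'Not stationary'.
\text{Not stationary}

The AR(p) characteristic polynomial is P(z) = 1 - 1.326z.
Stationarity requires all roots to lie outside the unit circle, i.e. |z| > 1 for every root.
This is linear in z: 1 + (-1.326) z = 0  =>  z = -1/(-1.326) = 0.754148,  |z| = 0.754148.
Moduli of all roots: 0.7541.
All moduli strictly greater than 1? No.
Verdict: Not stationary.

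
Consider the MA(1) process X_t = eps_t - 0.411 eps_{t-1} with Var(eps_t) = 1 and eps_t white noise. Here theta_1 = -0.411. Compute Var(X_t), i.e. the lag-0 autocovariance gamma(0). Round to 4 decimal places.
\gamma(0) = 1.1689

For an MA(q) process X_t = eps_t + sum_i theta_i eps_{t-i} with
Var(eps_t) = sigma^2, the variance is
  gamma(0) = sigma^2 * (1 + sum_i theta_i^2).
  sum_i theta_i^2 = (-0.411)^2 = 0.168921.
  gamma(0) = 1 * (1 + 0.168921) = 1 * 1.168921 = 1.168921, which rounds to 1.1689.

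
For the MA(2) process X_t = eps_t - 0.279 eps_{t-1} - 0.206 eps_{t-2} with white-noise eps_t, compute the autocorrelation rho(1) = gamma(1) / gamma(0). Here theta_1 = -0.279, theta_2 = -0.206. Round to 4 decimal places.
\rho(1) = -0.1977

For an MA(q) process with theta_0 = 1, the autocovariance is
  gamma(k) = sigma^2 * sum_{i=0..q-k} theta_i * theta_{i+k},
and rho(k) = gamma(k) / gamma(0). Sigma^2 cancels.
  numerator   = (1)*(-0.279) + (-0.279)*(-0.206) = -0.221526.
  denominator = (1)^2 + (-0.279)^2 + (-0.206)^2 = 1.120277.
  rho(1) = -0.221526 / 1.120277 = -0.1977.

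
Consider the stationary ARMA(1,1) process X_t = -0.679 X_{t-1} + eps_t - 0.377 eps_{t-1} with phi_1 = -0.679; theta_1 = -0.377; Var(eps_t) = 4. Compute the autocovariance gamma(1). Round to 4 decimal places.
\gamma(1) = -9.8436

Multiply the model equation by X_{t-k} and take expectations. With theta_0 = psi_0 = 1 and psi_j the MA(infinity) weights, this gives
  gamma(k) - sum_i phi_i gamma(k-i) = c_k,
  c_k = sigma^2 * sum_{j=k..q} theta_j psi_{j-k}   (c_k = 0 for k > q),
using gamma(-m) = gamma(m).
psi-weights needed (psi_j = theta_j + sum_i phi_i psi_{j-i}):
  psi_1 = theta_1 + phi_1 = -0.377 + (-0.679) = -1.056
Right-hand sides:
  c_0 = sigma^2 (1 + theta_1 psi_1) = 4 * (1 + (-0.377)(-1.056)) = 4 * 1.398112 = 5.592448
  c_1 = sigma^2 theta_1 = 4 * (-0.377) = -1.508
  c_2 = 0
Equations for k = 0 and k = 1 (AR order 1):
  gamma(0) = phi_1 gamma(1) + c_0
  gamma(1) = phi_1 gamma(0) + c_1
Substituting the second into the first: gamma(0) (1 - phi_1^2) = c_0 + phi_1 c_1, so
  gamma(0) = (c_0 + phi_1 c_1) / (1 - phi_1^2) = (5.592448 + (-0.679)(-1.508)) / (1 - (-0.679)^2) = 6.61638 / 0.538959 = 12.276221.
  gamma(1) = phi_1 gamma(0) + c_1 = (-0.679)(12.276221) + (-1.508) = -9.843554.
Therefore gamma(1) = -9.8436 (to 4 decimal places).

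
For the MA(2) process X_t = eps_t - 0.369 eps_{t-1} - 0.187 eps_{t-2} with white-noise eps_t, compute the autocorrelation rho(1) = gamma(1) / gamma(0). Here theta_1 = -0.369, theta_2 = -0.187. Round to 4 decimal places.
\rho(1) = -0.2562

For an MA(q) process with theta_0 = 1, the autocovariance is
  gamma(k) = sigma^2 * sum_{i=0..q-k} theta_i * theta_{i+k},
and rho(k) = gamma(k) / gamma(0). Sigma^2 cancels.
  numerator   = (1)*(-0.369) + (-0.369)*(-0.187) = -0.299997.
  denominator = (1)^2 + (-0.369)^2 + (-0.187)^2 = 1.17113.
  rho(1) = -0.299997 / 1.17113 = -0.2562.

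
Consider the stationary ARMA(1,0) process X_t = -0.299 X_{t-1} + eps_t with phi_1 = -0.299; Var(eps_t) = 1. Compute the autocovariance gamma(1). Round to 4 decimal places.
\gamma(1) = -0.3284

Multiply the model equation by X_{t-k} and take expectations. With theta_0 = psi_0 = 1 and psi_j the MA(infinity) weights, this gives
  gamma(k) - sum_i phi_i gamma(k-i) = c_k,
  c_k = sigma^2 * sum_{j=k..q} theta_j psi_{j-k}   (c_k = 0 for k > q),
using gamma(-m) = gamma(m).
Pure AR (q = 0): c_0 = sigma^2 = 1, c_k = 0 for k >= 1.
Equations for k = 0 and k = 1 (AR order 1):
  gamma(0) = phi_1 gamma(1) + c_0
  gamma(1) = phi_1 gamma(0) + c_1
Substituting the second into the first: gamma(0) (1 - phi_1^2) = c_0 + phi_1 c_1, so
  gamma(0) = c_0 / (1 - phi_1^2) = 1 / (1 - (-0.299)^2) = 1 / 0.910599 = 1.098178.
  gamma(1) = phi_1 gamma(0) = (-0.299)(1.098178) = -0.328355.
Therefore gamma(1) = -0.3284 (to 4 decimal places).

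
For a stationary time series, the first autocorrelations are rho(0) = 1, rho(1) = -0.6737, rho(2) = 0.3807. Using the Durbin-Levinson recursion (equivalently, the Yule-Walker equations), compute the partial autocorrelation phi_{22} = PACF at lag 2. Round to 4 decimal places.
\phi_{22} = -0.1340

The PACF at lag k is phi_{kk}, the last component of the solution
to the Yule-Walker system G_k phi = r_k where
  (G_k)_{ij} = rho(|i - j|), (r_k)_i = rho(i), i,j = 1..k.
Equivalently, Durbin-Levinson gives phi_{kk} iteratively:
  phi_{11} = rho(1)
  phi_{kk} = [rho(k) - sum_{j=1..k-1} phi_{k-1,j} rho(k-j)]
            / [1 - sum_{j=1..k-1} phi_{k-1,j} rho(j)],
  phi_{k,j} = phi_{k-1,j} - phi_{kk} phi_{k-1,k-j},  j = 1..k-1.
Step k = 1:
  phi_11 = rho(1) = -0.6737.
Step k = 2:
  phi_22 = [rho(2) - phi_11 rho(1)] / [1 - phi_11 rho(1)] = [0.3807 - (-0.6737)(-0.6737)] / [1 - (-0.6737)(-0.6737)]
         = -0.07317169 / 0.54612831 = -0.134.
Therefore phi_{22} = -0.1340.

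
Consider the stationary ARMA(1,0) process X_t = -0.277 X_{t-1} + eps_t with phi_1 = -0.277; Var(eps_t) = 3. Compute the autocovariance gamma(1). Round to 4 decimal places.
\gamma(1) = -0.9001

Multiply the model equation by X_{t-k} and take expectations. With theta_0 = psi_0 = 1 and psi_j the MA(infinity) weights, this gives
  gamma(k) - sum_i phi_i gamma(k-i) = c_k,
  c_k = sigma^2 * sum_{j=k..q} theta_j psi_{j-k}   (c_k = 0 for k > q),
using gamma(-m) = gamma(m).
Pure AR (q = 0): c_0 = sigma^2 = 3, c_k = 0 for k >= 1.
Equations for k = 0 and k = 1 (AR order 1):
  gamma(0) = phi_1 gamma(1) + c_0
  gamma(1) = phi_1 gamma(0) + c_1
Substituting the second into the first: gamma(0) (1 - phi_1^2) = c_0 + phi_1 c_1, so
  gamma(0) = c_0 / (1 - phi_1^2) = 3 / (1 - (-0.277)^2) = 3 / 0.923271 = 3.249317.
  gamma(1) = phi_1 gamma(0) = (-0.277)(3.249317) = -0.900061.
Therefore gamma(1) = -0.9001 (to 4 decimal places).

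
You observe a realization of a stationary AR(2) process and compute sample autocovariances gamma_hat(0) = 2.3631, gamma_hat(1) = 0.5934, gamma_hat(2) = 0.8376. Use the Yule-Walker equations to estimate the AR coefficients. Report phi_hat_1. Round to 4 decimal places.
\hat\phi_{1} = 0.1730

The Yule-Walker equations for an AR(p) process read, in matrix form,
  Gamma_p phi = r_p,   with   (Gamma_p)_{ij} = gamma(|i - j|),
                       (r_p)_i = gamma(i),   i,j = 1..p.
Substitute the sample gammas (Toeplitz matrix and right-hand side of size 2):
  Gamma_p = [[2.3631, 0.5934], [0.5934, 2.3631]]
  r_p     = [0.5934, 0.8376]
Written out:
  2.3631 phi_1 + 0.5934 phi_2 = 0.5934
  0.5934 phi_1 + 2.3631 phi_2 = 0.8376
Solve by Cramer's rule:
  det = gamma(0)^2 - gamma(1)^2 = (2.3631)^2 - (0.5934)^2 = 5.58424161 - 0.35212356 = 5.23211805
  phi_hat_1 = [gamma(1) gamma(0) - gamma(1) gamma(2)] / det = [(0.5934)(2.3631) - (0.5934)(0.8376)] / 5.23211805 = 0.9052317 / 5.23211805 = 0.173
  phi_hat_2 = [gamma(0) gamma(2) - gamma(1)^2] / det = [(2.3631)(0.8376) - (0.5934)^2] / 5.23211805 = 1.627209 / 5.23211805 = 0.311
So phi_hat = [0.1730, 0.3110].
Therefore phi_hat_1 = 0.1730.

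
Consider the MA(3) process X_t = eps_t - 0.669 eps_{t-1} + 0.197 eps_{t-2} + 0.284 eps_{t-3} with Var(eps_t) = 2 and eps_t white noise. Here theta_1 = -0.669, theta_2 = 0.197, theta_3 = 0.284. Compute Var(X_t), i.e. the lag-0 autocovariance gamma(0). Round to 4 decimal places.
\gamma(0) = 3.1341

For an MA(q) process X_t = eps_t + sum_i theta_i eps_{t-i} with
Var(eps_t) = sigma^2, the variance is
  gamma(0) = sigma^2 * (1 + sum_i theta_i^2).
  sum_i theta_i^2 = (-0.669)^2 + (0.197)^2 + (0.284)^2 = 0.447561 + 0.038809 + 0.080656 = 0.567026.
  gamma(0) = 2 * (1 + 0.567026) = 2 * 1.567026 = 3.134052, which rounds to 3.1341.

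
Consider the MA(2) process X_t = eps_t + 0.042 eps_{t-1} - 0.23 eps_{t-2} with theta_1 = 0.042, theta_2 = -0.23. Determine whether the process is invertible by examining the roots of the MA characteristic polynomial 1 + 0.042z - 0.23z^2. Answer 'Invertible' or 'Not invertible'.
\text{Invertible}

The MA(q) characteristic polynomial is P(z) = 1 + 0.042z - 0.23z^2.
Invertibility requires all roots to lie outside the unit circle, i.e. |z| > 1 for every root.
Set 1 + (0.042) z + (-0.23) z^2 = 0, i.e. a z^2 + b z + c = 0 with a = -0.23, b = 0.042, c = 1.
Discriminant D = b^2 - 4ac = (0.042)^2 - 4*(-0.23)*1 = 0.001764 - (-0.92) = 0.921764.
D >= 0, so the roots are real: z = (-b +/- sqrt(D)) / (2a) = (-0.042 +/- 0.960085) / (-0.46).
  z_1 = (-0.042 + 0.960085) / (-0.46) = -1.9958,   |z_1| = 1.9958.
  z_2 = (-0.042 - 0.960085) / (-0.46) = 2.1784,   |z_2| = 2.1784.
Moduli of all roots: 1.9958, 2.1784.
All moduli strictly greater than 1? Yes.
Verdict: Invertible.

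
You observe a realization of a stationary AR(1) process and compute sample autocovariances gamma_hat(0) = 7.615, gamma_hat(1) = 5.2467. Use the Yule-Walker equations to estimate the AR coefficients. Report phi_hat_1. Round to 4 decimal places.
\hat\phi_{1} = 0.6890

The Yule-Walker equations for an AR(p) process read, in matrix form,
  Gamma_p phi = r_p,   with   (Gamma_p)_{ij} = gamma(|i - j|),
                       (r_p)_i = gamma(i),   i,j = 1..p.
Substitute the sample gammas (Toeplitz matrix and right-hand side of size 1):
  Gamma_p = [[7.615]]
  r_p     = [5.2467]
With p = 1 this is the single equation gamma(0) phi_1 = gamma(1):
  phi_hat_1 = gamma(1) / gamma(0) = 5.2467 / 7.615 = 0.6890.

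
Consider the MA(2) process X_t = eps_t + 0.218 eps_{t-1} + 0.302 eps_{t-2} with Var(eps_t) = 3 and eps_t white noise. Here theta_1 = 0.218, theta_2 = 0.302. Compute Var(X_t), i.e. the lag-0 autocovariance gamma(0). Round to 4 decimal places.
\gamma(0) = 3.4162

For an MA(q) process X_t = eps_t + sum_i theta_i eps_{t-i} with
Var(eps_t) = sigma^2, the variance is
  gamma(0) = sigma^2 * (1 + sum_i theta_i^2).
  sum_i theta_i^2 = (0.218)^2 + (0.302)^2 = 0.047524 + 0.091204 = 0.138728.
  gamma(0) = 3 * (1 + 0.138728) = 3 * 1.138728 = 3.416184, which rounds to 3.4162.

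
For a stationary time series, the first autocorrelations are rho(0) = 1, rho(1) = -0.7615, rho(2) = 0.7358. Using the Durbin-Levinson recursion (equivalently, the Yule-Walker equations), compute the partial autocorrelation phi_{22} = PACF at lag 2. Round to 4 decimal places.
\phi_{22} = 0.3711

The PACF at lag k is phi_{kk}, the last component of the solution
to the Yule-Walker system G_k phi = r_k where
  (G_k)_{ij} = rho(|i - j|), (r_k)_i = rho(i), i,j = 1..k.
Equivalently, Durbin-Levinson gives phi_{kk} iteratively:
  phi_{11} = rho(1)
  phi_{kk} = [rho(k) - sum_{j=1..k-1} phi_{k-1,j} rho(k-j)]
            / [1 - sum_{j=1..k-1} phi_{k-1,j} rho(j)],
  phi_{k,j} = phi_{k-1,j} - phi_{kk} phi_{k-1,k-j},  j = 1..k-1.
Step k = 1:
  phi_11 = rho(1) = -0.7615.
Step k = 2:
  phi_22 = [rho(2) - phi_11 rho(1)] / [1 - phi_11 rho(1)] = [0.7358 - (-0.7615)(-0.7615)] / [1 - (-0.7615)(-0.7615)]
         = 0.15591775 / 0.42011775 = 0.3711.
Therefore phi_{22} = 0.3711.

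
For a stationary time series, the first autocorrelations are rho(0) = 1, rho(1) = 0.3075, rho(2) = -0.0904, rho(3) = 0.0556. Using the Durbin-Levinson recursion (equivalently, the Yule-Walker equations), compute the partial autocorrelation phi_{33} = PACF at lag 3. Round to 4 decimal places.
\phi_{33} = 0.1751

The PACF at lag k is phi_{kk}, the last component of the solution
to the Yule-Walker system G_k phi = r_k where
  (G_k)_{ij} = rho(|i - j|), (r_k)_i = rho(i), i,j = 1..k.
Equivalently, Durbin-Levinson gives phi_{kk} iteratively:
  phi_{11} = rho(1)
  phi_{kk} = [rho(k) - sum_{j=1..k-1} phi_{k-1,j} rho(k-j)]
            / [1 - sum_{j=1..k-1} phi_{k-1,j} rho(j)],
  phi_{k,j} = phi_{k-1,j} - phi_{kk} phi_{k-1,k-j},  j = 1..k-1.
Step k = 1:
  phi_11 = rho(1) = 0.3075.
Step k = 2:
  phi_22 = [rho(2) - phi_11 rho(1)] / [1 - phi_11 rho(1)] = [-0.0904 - (0.3075)(0.3075)] / [1 - (0.3075)(0.3075)]
         = -0.18495625 / 0.90544375 = -0.204271.
  Update: phi_21 = phi_11 - phi_22 phi_11 = 0.3075 - (-0.204271)(0.3075) = 0.370313.
Step k = 3:
  phi_33 = [rho(3) - phi_21 rho(2) - phi_22 rho(1)] / [1 - phi_21 rho(1) - phi_22 rho(2)]
    numerator   = 0.0556 - (0.370313)(-0.0904) - (-0.204271)(0.3075) = 0.15188979
    denominator = 1 - (0.370313)(0.3075) - (-0.204271)(-0.0904) = 0.86766248
  phi_33 = 0.15188979 / 0.86766248 = 0.1751.
Therefore phi_{33} = 0.1751.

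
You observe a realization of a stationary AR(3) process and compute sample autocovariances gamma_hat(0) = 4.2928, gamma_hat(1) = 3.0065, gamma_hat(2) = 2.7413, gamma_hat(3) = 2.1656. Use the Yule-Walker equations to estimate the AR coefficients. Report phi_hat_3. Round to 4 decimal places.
\hat\phi_{3} = -0.0350

The Yule-Walker equations for an AR(p) process read, in matrix form,
  Gamma_p phi = r_p,   with   (Gamma_p)_{ij} = gamma(|i - j|),
                       (r_p)_i = gamma(i),   i,j = 1..p.
Substitute the sample gammas (Toeplitz matrix and right-hand side of size 3):
  Gamma_p = [[4.2928, 3.0065, 2.7413], [3.0065, 4.2928, 3.0065], [2.7413, 3.0065, 4.2928]]
  r_p     = [3.0065, 2.7413, 2.1656]
Written out (R1..R3):
  (R1) 4.2928 phi_1 + 3.0065 phi_2 + 2.7413 phi_3 = 3.0065
  (R2) 3.0065 phi_1 + 4.2928 phi_2 + 3.0065 phi_3 = 2.7413
  (R3) 2.7413 phi_1 + 3.0065 phi_2 + 4.2928 phi_3 = 2.1656
Gaussian elimination:
  R2 <- R2 - (3.0065/4.2928) R1 = R2 - (0.700359) R1:  2.187171 phi_2 + 1.086607 phi_3 = 0.635671
  R3 <- R3 - (2.7413/4.2928) R1 = R3 - (0.638581) R1:  1.086607 phi_2 + 2.542258 phi_3 = 0.245707
  R3 <- R3 - (1.086607/2.187171) R2 = R3 - (0.496809) R2:  2.002422 phi_3 = -0.070101
Back-substitution:
  phi_hat_3 = -0.070101 / 2.002422 = -0.035008
  phi_hat_2 = (0.635671 - (1.086607)(-0.035008)) / 2.187171 = 0.308029
  phi_hat_1 = (3.0065 - (3.0065)(0.308029) - (2.7413)(-0.035008)) / 4.2928 = 0.506984
So phi_hat = [0.5070, 0.3080, -0.0350].
Therefore phi_hat_3 = -0.0350.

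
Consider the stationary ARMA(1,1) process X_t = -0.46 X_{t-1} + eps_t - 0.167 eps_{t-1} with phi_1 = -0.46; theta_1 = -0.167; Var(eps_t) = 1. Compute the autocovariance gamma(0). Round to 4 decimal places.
\gamma(0) = 1.4986

Multiply the model equation by X_{t-k} and take expectations. With theta_0 = psi_0 = 1 and psi_j the MA(infinity) weights, this gives
  gamma(k) - sum_i phi_i gamma(k-i) = c_k,
  c_k = sigma^2 * sum_{j=k..q} theta_j psi_{j-k}   (c_k = 0 for k > q),
using gamma(-m) = gamma(m).
psi-weights needed (psi_j = theta_j + sum_i phi_i psi_{j-i}):
  psi_1 = theta_1 + phi_1 = -0.167 + (-0.46) = -0.627
Right-hand sides:
  c_0 = sigma^2 (1 + theta_1 psi_1) = 1 * (1 + (-0.167)(-0.627)) = 1 * 1.104709 = 1.104709
  c_1 = sigma^2 theta_1 = 1 * (-0.167) = -0.167
  c_2 = 0
Equations for k = 0 and k = 1 (AR order 1):
  gamma(0) = phi_1 gamma(1) + c_0
  gamma(1) = phi_1 gamma(0) + c_1
Substituting the second into the first: gamma(0) (1 - phi_1^2) = c_0 + phi_1 c_1, so
  gamma(0) = (c_0 + phi_1 c_1) / (1 - phi_1^2) = (1.104709 + (-0.46)(-0.167)) / (1 - (-0.46)^2) = 1.181529 / 0.7884 = 1.498642.
Therefore gamma(0) = 1.4986 (to 4 decimal places).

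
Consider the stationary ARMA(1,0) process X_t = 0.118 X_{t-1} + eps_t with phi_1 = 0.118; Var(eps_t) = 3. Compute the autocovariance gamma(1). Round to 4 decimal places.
\gamma(1) = 0.3590

Multiply the model equation by X_{t-k} and take expectations. With theta_0 = psi_0 = 1 and psi_j the MA(infinity) weights, this gives
  gamma(k) - sum_i phi_i gamma(k-i) = c_k,
  c_k = sigma^2 * sum_{j=k..q} theta_j psi_{j-k}   (c_k = 0 for k > q),
using gamma(-m) = gamma(m).
Pure AR (q = 0): c_0 = sigma^2 = 3, c_k = 0 for k >= 1.
Equations for k = 0 and k = 1 (AR order 1):
  gamma(0) = phi_1 gamma(1) + c_0
  gamma(1) = phi_1 gamma(0) + c_1
Substituting the second into the first: gamma(0) (1 - phi_1^2) = c_0 + phi_1 c_1, so
  gamma(0) = c_0 / (1 - phi_1^2) = 3 / (1 - (0.118)^2) = 3 / 0.986076 = 3.042362.
  gamma(1) = phi_1 gamma(0) = (0.118)(3.042362) = 0.358999.
Therefore gamma(1) = 0.3590 (to 4 decimal places).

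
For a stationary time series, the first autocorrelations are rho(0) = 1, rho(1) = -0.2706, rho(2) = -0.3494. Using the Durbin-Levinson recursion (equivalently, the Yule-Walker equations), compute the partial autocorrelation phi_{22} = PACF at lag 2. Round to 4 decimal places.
\phi_{22} = -0.4560

The PACF at lag k is phi_{kk}, the last component of the solution
to the Yule-Walker system G_k phi = r_k where
  (G_k)_{ij} = rho(|i - j|), (r_k)_i = rho(i), i,j = 1..k.
Equivalently, Durbin-Levinson gives phi_{kk} iteratively:
  phi_{11} = rho(1)
  phi_{kk} = [rho(k) - sum_{j=1..k-1} phi_{k-1,j} rho(k-j)]
            / [1 - sum_{j=1..k-1} phi_{k-1,j} rho(j)],
  phi_{k,j} = phi_{k-1,j} - phi_{kk} phi_{k-1,k-j},  j = 1..k-1.
Step k = 1:
  phi_11 = rho(1) = -0.2706.
Step k = 2:
  phi_22 = [rho(2) - phi_11 rho(1)] / [1 - phi_11 rho(1)] = [-0.3494 - (-0.2706)(-0.2706)] / [1 - (-0.2706)(-0.2706)]
         = -0.42262436 / 0.92677564 = -0.456.
Therefore phi_{22} = -0.4560.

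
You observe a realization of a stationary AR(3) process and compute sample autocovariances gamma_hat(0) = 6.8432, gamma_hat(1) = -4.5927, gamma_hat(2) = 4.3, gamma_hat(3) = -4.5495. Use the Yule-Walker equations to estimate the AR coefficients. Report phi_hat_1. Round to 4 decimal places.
\hat\phi_{1} = -0.3470

The Yule-Walker equations for an AR(p) process read, in matrix form,
  Gamma_p phi = r_p,   with   (Gamma_p)_{ij} = gamma(|i - j|),
                       (r_p)_i = gamma(i),   i,j = 1..p.
Substitute the sample gammas (Toeplitz matrix and right-hand side of size 3):
  Gamma_p = [[6.8432, -4.5927, 4.3], [-4.5927, 6.8432, -4.5927], [4.3, -4.5927, 6.8432]]
  r_p     = [-4.5927, 4.3, -4.5495]
Written out (R1..R3):
  (R1) 6.8432 phi_1 - 4.5927 phi_2 + 4.3 phi_3 = -4.5927
  (R2) -4.5927 phi_1 + 6.8432 phi_2 - 4.5927 phi_3 = 4.3
  (R3) 4.3 phi_1 - 4.5927 phi_2 + 6.8432 phi_3 = -4.5495
Gaussian elimination:
  R2 <- R2 - (-4.5927/6.8432) R1 = R2 - (-0.671133) R1:  3.760886 phi_2 - 1.706826 phi_3 = 1.217686
  R3 <- R3 - (4.3/6.8432) R1 = R3 - (0.628361) R1:  -1.706826 phi_2 + 4.141248 phi_3 = -1.663626
  R3 <- R3 - (-1.706826/3.760886) R2 = R3 - (-0.453836) R2:  3.366628 phi_3 = -1.110996
Back-substitution:
  phi_hat_3 = -1.110996 / 3.366628 = -0.330003
  phi_hat_2 = (1.217686 - (-1.706826)(-0.330003)) / 3.760886 = 0.174009
  phi_hat_1 = (-4.5927 - (-4.5927)(0.174009) - (4.3)(-0.330003)) / 6.8432 = -0.346989
So phi_hat = [-0.3470, 0.1740, -0.3300].
Therefore phi_hat_1 = -0.3470.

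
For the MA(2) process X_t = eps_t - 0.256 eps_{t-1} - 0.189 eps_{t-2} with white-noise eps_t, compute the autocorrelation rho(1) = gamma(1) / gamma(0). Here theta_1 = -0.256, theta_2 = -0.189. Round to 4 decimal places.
\rho(1) = -0.1885

For an MA(q) process with theta_0 = 1, the autocovariance is
  gamma(k) = sigma^2 * sum_{i=0..q-k} theta_i * theta_{i+k},
and rho(k) = gamma(k) / gamma(0). Sigma^2 cancels.
  numerator   = (1)*(-0.256) + (-0.256)*(-0.189) = -0.207616.
  denominator = (1)^2 + (-0.256)^2 + (-0.189)^2 = 1.101257.
  rho(1) = -0.207616 / 1.101257 = -0.1885.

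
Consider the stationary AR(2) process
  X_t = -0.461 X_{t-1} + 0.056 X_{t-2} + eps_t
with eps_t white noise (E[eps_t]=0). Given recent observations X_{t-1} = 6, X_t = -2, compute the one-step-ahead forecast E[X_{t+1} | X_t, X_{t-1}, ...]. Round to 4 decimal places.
E[X_{t+1} \mid \mathcal F_t] = 1.2580

For an AR(p) model X_t = c + sum_i phi_i X_{t-i} + eps_t, the
one-step-ahead conditional mean is
  E[X_{t+1} | X_t, ...] = c + sum_i phi_i X_{t+1-i}.
Substitute known values:
  E[X_{t+1} | ...] = (-0.461) * (-2) + (0.056) * (6)
                   = 1.2580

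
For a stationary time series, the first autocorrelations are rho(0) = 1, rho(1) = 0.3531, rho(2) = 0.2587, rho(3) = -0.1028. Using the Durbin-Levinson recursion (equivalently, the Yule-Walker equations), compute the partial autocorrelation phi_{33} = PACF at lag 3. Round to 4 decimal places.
\phi_{33} = -0.2740

The PACF at lag k is phi_{kk}, the last component of the solution
to the Yule-Walker system G_k phi = r_k where
  (G_k)_{ij} = rho(|i - j|), (r_k)_i = rho(i), i,j = 1..k.
Equivalently, Durbin-Levinson gives phi_{kk} iteratively:
  phi_{11} = rho(1)
  phi_{kk} = [rho(k) - sum_{j=1..k-1} phi_{k-1,j} rho(k-j)]
            / [1 - sum_{j=1..k-1} phi_{k-1,j} rho(j)],
  phi_{k,j} = phi_{k-1,j} - phi_{kk} phi_{k-1,k-j},  j = 1..k-1.
Step k = 1:
  phi_11 = rho(1) = 0.3531.
Step k = 2:
  phi_22 = [rho(2) - phi_11 rho(1)] / [1 - phi_11 rho(1)] = [0.2587 - (0.3531)(0.3531)] / [1 - (0.3531)(0.3531)]
         = 0.13402039 / 0.87532039 = 0.15311.
  Update: phi_21 = phi_11 - phi_22 phi_11 = 0.3531 - (0.15311)(0.3531) = 0.299037.
Step k = 3:
  phi_33 = [rho(3) - phi_21 rho(2) - phi_22 rho(1)] / [1 - phi_21 rho(1) - phi_22 rho(2)]
    numerator   = -0.1028 - (0.299037)(0.2587) - (0.15311)(0.3531) = -0.234224
    denominator = 1 - (0.299037)(0.3531) - (0.15311)(0.2587) = 0.85480052
  phi_33 = -0.234224 / 0.85480052 = -0.274.
Therefore phi_{33} = -0.2740.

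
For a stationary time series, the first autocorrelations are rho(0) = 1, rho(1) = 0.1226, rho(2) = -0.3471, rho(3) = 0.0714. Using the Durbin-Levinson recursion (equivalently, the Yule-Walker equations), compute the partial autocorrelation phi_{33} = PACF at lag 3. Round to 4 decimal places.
\phi_{33} = 0.2051

The PACF at lag k is phi_{kk}, the last component of the solution
to the Yule-Walker system G_k phi = r_k where
  (G_k)_{ij} = rho(|i - j|), (r_k)_i = rho(i), i,j = 1..k.
Equivalently, Durbin-Levinson gives phi_{kk} iteratively:
  phi_{11} = rho(1)
  phi_{kk} = [rho(k) - sum_{j=1..k-1} phi_{k-1,j} rho(k-j)]
            / [1 - sum_{j=1..k-1} phi_{k-1,j} rho(j)],
  phi_{k,j} = phi_{k-1,j} - phi_{kk} phi_{k-1,k-j},  j = 1..k-1.
Step k = 1:
  phi_11 = rho(1) = 0.1226.
Step k = 2:
  phi_22 = [rho(2) - phi_11 rho(1)] / [1 - phi_11 rho(1)] = [-0.3471 - (0.1226)(0.1226)] / [1 - (0.1226)(0.1226)]
         = -0.36213076 / 0.98496924 = -0.367657.
  Update: phi_21 = phi_11 - phi_22 phi_11 = 0.1226 - (-0.367657)(0.1226) = 0.167675.
Step k = 3:
  phi_33 = [rho(3) - phi_21 rho(2) - phi_22 rho(1)] / [1 - phi_21 rho(1) - phi_22 rho(2)]
    numerator   = 0.0714 - (0.167675)(-0.3471) - (-0.367657)(0.1226) = 0.17467464
    denominator = 1 - (0.167675)(0.1226) - (-0.367657)(-0.3471) = 0.85182936
  phi_33 = 0.17467464 / 0.85182936 = 0.2051.
Therefore phi_{33} = 0.2051.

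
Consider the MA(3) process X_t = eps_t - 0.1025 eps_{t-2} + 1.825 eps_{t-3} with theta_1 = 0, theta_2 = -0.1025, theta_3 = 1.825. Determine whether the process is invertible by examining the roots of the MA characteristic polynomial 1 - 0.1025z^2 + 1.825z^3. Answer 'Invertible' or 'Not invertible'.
\text{Not invertible}

The MA(q) characteristic polynomial is P(z) = 1 - 0.1025z^2 + 1.825z^3.
Invertibility requires all roots to lie outside the unit circle, i.e. |z| > 1 for every root.
Degree 3: look for a simple real root z0 first, then factor out (1 - z/z0) and solve the remaining quadratic.
Testing z0 = -0.8: P(-0.8) = 1 + (0)(-0.8) + (-0.1025)(-0.8)^2 + (1.825)(-0.8)^3
  = 1 + (0) + (-0.0656) + (-0.9344) = 0.  So z_0 = -0.8 is a root, |z_0| = 0.8.
Divide out the factor (1 + 1.25 z) = (1 - z/z0) (since 1/z0 = -1.25):
  P(z) = (1 + 1.25 z)(1 + (-1.25) z + (1.46) z^2)
  [check: z-coef -1.25 - (-1.25) = 0; z^2-coef 1.46 - (-1.25)(-1.25) = -0.1025; z^3-coef -(-1.25)(1.46) = 1.825.]
Remaining roots from the quadratic factor 1 + (-1.25) z + (1.46) z^2:
  Set 1 + (-1.25) z + (1.46) z^2 = 0, i.e. a z^2 + b z + c = 0 with a = 1.46, b = -1.25, c = 1.
  Discriminant D = b^2 - 4ac = (-1.25)^2 - 4*(1.46)*1 = 1.5625 - (5.84) = -4.2775.
  D < 0, so the roots are the complex-conjugate pair z = (-b +/- i sqrt(-D)) / (2a) = 0.4281 +/- 0.7083i.
  For a conjugate pair |z|^2 = z * conj(z) = (product of roots) = c/a = 1/(1.46) = 0.684932, so |z| = sqrt(0.684932) = 0.8276 for both roots.
Moduli of all roots: 0.8000, 0.8276, 0.8276.
All moduli strictly greater than 1? No.
Verdict: Not invertible.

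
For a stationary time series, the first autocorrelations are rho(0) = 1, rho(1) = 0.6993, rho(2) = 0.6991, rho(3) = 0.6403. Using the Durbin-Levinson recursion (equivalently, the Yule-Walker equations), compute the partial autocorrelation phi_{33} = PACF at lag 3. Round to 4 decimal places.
\phi_{33} = 0.1529

The PACF at lag k is phi_{kk}, the last component of the solution
to the Yule-Walker system G_k phi = r_k where
  (G_k)_{ij} = rho(|i - j|), (r_k)_i = rho(i), i,j = 1..k.
Equivalently, Durbin-Levinson gives phi_{kk} iteratively:
  phi_{11} = rho(1)
  phi_{kk} = [rho(k) - sum_{j=1..k-1} phi_{k-1,j} rho(k-j)]
            / [1 - sum_{j=1..k-1} phi_{k-1,j} rho(j)],
  phi_{k,j} = phi_{k-1,j} - phi_{kk} phi_{k-1,k-j},  j = 1..k-1.
Step k = 1:
  phi_11 = rho(1) = 0.6993.
Step k = 2:
  phi_22 = [rho(2) - phi_11 rho(1)] / [1 - phi_11 rho(1)] = [0.6991 - (0.6993)(0.6993)] / [1 - (0.6993)(0.6993)]
         = 0.21007951 / 0.51097951 = 0.411131.
  Update: phi_21 = phi_11 - phi_22 phi_11 = 0.6993 - (0.411131)(0.6993) = 0.411796.
Step k = 3:
  phi_33 = [rho(3) - phi_21 rho(2) - phi_22 rho(1)] / [1 - phi_21 rho(1) - phi_22 rho(2)]
    numerator   = 0.6403 - (0.411796)(0.6991) - (0.411131)(0.6993) = 0.06490945
    denominator = 1 - (0.411796)(0.6993) - (0.411131)(0.6991) = 0.42460931
  phi_33 = 0.06490945 / 0.42460931 = 0.1529.
Therefore phi_{33} = 0.1529.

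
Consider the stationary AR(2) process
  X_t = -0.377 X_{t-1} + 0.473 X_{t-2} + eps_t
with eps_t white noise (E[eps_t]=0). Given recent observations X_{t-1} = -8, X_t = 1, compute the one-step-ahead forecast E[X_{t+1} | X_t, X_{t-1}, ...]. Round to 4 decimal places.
E[X_{t+1} \mid \mathcal F_t] = -4.1610

For an AR(p) model X_t = c + sum_i phi_i X_{t-i} + eps_t, the
one-step-ahead conditional mean is
  E[X_{t+1} | X_t, ...] = c + sum_i phi_i X_{t+1-i}.
Substitute known values:
  E[X_{t+1} | ...] = (-0.377) * (1) + (0.473) * (-8)
                   = -4.1610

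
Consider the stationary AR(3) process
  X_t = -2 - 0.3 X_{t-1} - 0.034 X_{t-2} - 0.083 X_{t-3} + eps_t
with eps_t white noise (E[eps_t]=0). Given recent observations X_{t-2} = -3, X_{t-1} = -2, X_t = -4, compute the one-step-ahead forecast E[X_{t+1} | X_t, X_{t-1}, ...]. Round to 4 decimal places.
E[X_{t+1} \mid \mathcal F_t] = -0.4830

For an AR(p) model X_t = c + sum_i phi_i X_{t-i} + eps_t, the
one-step-ahead conditional mean is
  E[X_{t+1} | X_t, ...] = c + sum_i phi_i X_{t+1-i}.
Substitute known values:
  E[X_{t+1} | ...] = -2 + (-0.3) * (-4) + (-0.034) * (-2) + (-0.083) * (-3)
                   = -0.4830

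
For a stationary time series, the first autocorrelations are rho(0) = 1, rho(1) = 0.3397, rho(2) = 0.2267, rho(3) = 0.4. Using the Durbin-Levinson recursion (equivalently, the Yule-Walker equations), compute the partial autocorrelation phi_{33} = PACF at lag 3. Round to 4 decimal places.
\phi_{33} = 0.3330

The PACF at lag k is phi_{kk}, the last component of the solution
to the Yule-Walker system G_k phi = r_k where
  (G_k)_{ij} = rho(|i - j|), (r_k)_i = rho(i), i,j = 1..k.
Equivalently, Durbin-Levinson gives phi_{kk} iteratively:
  phi_{11} = rho(1)
  phi_{kk} = [rho(k) - sum_{j=1..k-1} phi_{k-1,j} rho(k-j)]
            / [1 - sum_{j=1..k-1} phi_{k-1,j} rho(j)],
  phi_{k,j} = phi_{k-1,j} - phi_{kk} phi_{k-1,k-j},  j = 1..k-1.
Step k = 1:
  phi_11 = rho(1) = 0.3397.
Step k = 2:
  phi_22 = [rho(2) - phi_11 rho(1)] / [1 - phi_11 rho(1)] = [0.2267 - (0.3397)(0.3397)] / [1 - (0.3397)(0.3397)]
         = 0.11130391 / 0.88460391 = 0.125823.
  Update: phi_21 = phi_11 - phi_22 phi_11 = 0.3397 - (0.125823)(0.3397) = 0.296958.
Step k = 3:
  phi_33 = [rho(3) - phi_21 rho(2) - phi_22 rho(1)] / [1 - phi_21 rho(1) - phi_22 rho(2)]
    numerator   = 0.4 - (0.296958)(0.2267) - (0.125823)(0.3397) = 0.28993745
    denominator = 1 - (0.296958)(0.3397) - (0.125823)(0.2267) = 0.87059927
  phi_33 = 0.28993745 / 0.87059927 = 0.333.
Therefore phi_{33} = 0.3330.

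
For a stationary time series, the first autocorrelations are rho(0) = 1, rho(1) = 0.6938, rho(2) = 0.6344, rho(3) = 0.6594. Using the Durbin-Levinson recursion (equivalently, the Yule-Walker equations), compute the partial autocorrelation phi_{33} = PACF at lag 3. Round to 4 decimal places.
\phi_{33} = 0.3050

The PACF at lag k is phi_{kk}, the last component of the solution
to the Yule-Walker system G_k phi = r_k where
  (G_k)_{ij} = rho(|i - j|), (r_k)_i = rho(i), i,j = 1..k.
Equivalently, Durbin-Levinson gives phi_{kk} iteratively:
  phi_{11} = rho(1)
  phi_{kk} = [rho(k) - sum_{j=1..k-1} phi_{k-1,j} rho(k-j)]
            / [1 - sum_{j=1..k-1} phi_{k-1,j} rho(j)],
  phi_{k,j} = phi_{k-1,j} - phi_{kk} phi_{k-1,k-j},  j = 1..k-1.
Step k = 1:
  phi_11 = rho(1) = 0.6938.
Step k = 2:
  phi_22 = [rho(2) - phi_11 rho(1)] / [1 - phi_11 rho(1)] = [0.6344 - (0.6938)(0.6938)] / [1 - (0.6938)(0.6938)]
         = 0.15304156 / 0.51864156 = 0.295082.
  Update: phi_21 = phi_11 - phi_22 phi_11 = 0.6938 - (0.295082)(0.6938) = 0.489072.
Step k = 3:
  phi_33 = [rho(3) - phi_21 rho(2) - phi_22 rho(1)] / [1 - phi_21 rho(1) - phi_22 rho(2)]
    numerator   = 0.6594 - (0.489072)(0.6344) - (0.295082)(0.6938) = 0.14440487
    denominator = 1 - (0.489072)(0.6938) - (0.295082)(0.6344) = 0.47348182
  phi_33 = 0.14440487 / 0.47348182 = 0.305.
Therefore phi_{33} = 0.3050.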